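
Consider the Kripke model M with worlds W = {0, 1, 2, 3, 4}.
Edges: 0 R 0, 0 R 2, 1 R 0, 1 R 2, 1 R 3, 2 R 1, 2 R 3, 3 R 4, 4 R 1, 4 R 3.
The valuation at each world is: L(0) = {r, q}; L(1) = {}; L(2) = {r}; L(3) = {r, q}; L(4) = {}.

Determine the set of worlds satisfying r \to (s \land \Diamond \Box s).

Recall that \Box ψ holds at a world iff ψ holds at every accessible world, and \Diamond ψ holds iff ψ holds at some accessible world.
Let φ = r \to (s \land \Diamond \Box s). Evaluate φ at each world:
  0 (successors {0, 2}): φ is false.
  1 (successors {0, 2, 3}): φ is true.
  2 (successors {1, 3}): φ is false.
  3 (successors {4}): φ is false.
  4 (successors {1, 3}): φ is true.
For instance, at 4:
  At 4: r is false, s \land \Diamond \Box s is false, so r \to (s \land \Diamond \Box s) is true.
    At 4: s is false, \Diamond \Box s is false, so s \land \Diamond \Box s is false.
      At 4: \Diamond \Box s requires \Box s at some successor in {1, 3}.
        At 1: \Box s is false.
        At 3: \Box s is false.
      So \Diamond \Box s is false at 4.
Satisfying worlds: {1, 4}

1, 4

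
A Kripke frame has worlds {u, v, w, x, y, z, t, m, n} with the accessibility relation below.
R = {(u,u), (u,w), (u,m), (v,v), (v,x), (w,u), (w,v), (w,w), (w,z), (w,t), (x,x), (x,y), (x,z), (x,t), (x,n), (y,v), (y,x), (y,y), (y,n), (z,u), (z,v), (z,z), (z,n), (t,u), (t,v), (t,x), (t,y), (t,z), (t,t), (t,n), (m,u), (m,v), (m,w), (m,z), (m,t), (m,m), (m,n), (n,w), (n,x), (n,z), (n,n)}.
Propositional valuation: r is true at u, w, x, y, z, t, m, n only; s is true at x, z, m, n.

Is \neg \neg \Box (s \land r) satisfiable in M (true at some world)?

Recall that \Box ψ holds at a world iff ψ holds at every accessible world, and \Diamond ψ holds iff ψ holds at some accessible world.
Let φ = \neg \neg \Box (s \land r). Evaluate φ at each world:
  u (successors {u, w, m}): φ is false.
  v (successors {v, x}): φ is false.
  w (successors {u, v, w, z, t}): φ is false.
  x (successors {x, y, z, t, n}): φ is false.
  y (successors {v, x, y, n}): φ is false.
  z (successors {u, v, z, n}): φ is false.
  t (successors {u, v, x, y, z, t, n}): φ is false.
  m (successors {u, v, w, z, t, m, n}): φ is false.
  n (successors {w, x, z, n}): φ is false.
For instance, at m:
  At m: \neg \Box (s \land r) is true, so \neg \neg \Box (s \land r) is false.
    At m: \Box (s \land r) is false, so \neg \Box (s \land r) is true.
      At m: \Box (s \land r) requires s \land r at every successor {u, v, w, z, t, m, n}.
        s \land r fails at u, so \Box (s \land r) is false at m.

No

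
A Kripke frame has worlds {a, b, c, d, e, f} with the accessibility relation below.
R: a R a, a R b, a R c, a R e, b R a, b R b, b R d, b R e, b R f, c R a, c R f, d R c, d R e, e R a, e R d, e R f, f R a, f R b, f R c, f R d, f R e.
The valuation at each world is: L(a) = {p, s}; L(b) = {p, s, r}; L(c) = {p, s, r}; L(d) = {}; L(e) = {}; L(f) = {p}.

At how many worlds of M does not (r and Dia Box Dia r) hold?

5

Let φ = not (r and Dia Box Dia r). Evaluate φ at each world:
  a (successors {a, b, c, e}): φ is true.
  b (successors {a, b, d, e, f}): φ is false.
  c (successors {a, f}): φ is true.
  d (successors {c, e}): φ is true.
  e (successors {a, d, f}): φ is true.
  f (successors {a, b, c, d, e}): φ is true.
For instance, at c:
  At c: r and Dia Box Dia r is false, so not (r and Dia Box Dia r) is true.
    At c: r is true, Dia Box Dia r is false, so r and Dia Box Dia r is false.
      At c: Dia Box Dia r requires Box Dia r at some successor in {a, f}.
        At a: Box Dia r is false.
        At f: Box Dia r is false.
      So Dia Box Dia r is false at c.
Satisfying worlds: {a, c, d, e, f}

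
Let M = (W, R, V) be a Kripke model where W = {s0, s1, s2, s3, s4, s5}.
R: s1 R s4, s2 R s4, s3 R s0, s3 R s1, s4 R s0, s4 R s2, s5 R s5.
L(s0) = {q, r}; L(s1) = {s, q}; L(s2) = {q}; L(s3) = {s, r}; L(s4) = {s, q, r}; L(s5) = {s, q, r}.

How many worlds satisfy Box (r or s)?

5

Let φ = Box (r or s). Evaluate φ at each world:
  s0 (successors ∅): φ is true.
  s1 (successors {s4}): φ is true.
  s2 (successors {s4}): φ is true.
  s3 (successors {s0, s1}): φ is true.
  s4 (successors {s0, s2}): φ is false.
  s5 (successors {s5}): φ is true.
For instance, at s5:
  At s5: Box (r or s) requires r or s at every successor {s5}.
    At s5: r or s is true.
  So Box (r or s) is true at s5.
Satisfying worlds: {s0, s1, s2, s3, s5}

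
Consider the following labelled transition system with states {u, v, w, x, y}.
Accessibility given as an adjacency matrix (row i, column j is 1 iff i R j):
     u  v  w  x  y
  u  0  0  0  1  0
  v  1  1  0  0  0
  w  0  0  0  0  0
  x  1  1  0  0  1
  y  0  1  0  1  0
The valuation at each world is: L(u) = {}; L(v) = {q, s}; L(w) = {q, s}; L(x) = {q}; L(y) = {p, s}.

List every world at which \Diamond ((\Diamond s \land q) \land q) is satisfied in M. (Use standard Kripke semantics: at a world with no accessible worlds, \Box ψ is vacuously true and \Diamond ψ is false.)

Let φ = \Diamond ((\Diamond s \land q) \land q). Evaluate φ at each world:
  u (successors {x}): φ is true.
  v (successors {u, v}): φ is true.
  w (successors ∅): φ is false.
  x (successors {u, v, y}): φ is true.
  y (successors {v, x}): φ is true.
For instance, at u:
  At u: \Diamond ((\Diamond s \land q) \land q) requires (\Diamond s \land q) \land q at some successor in {x}.
    (\Diamond s \land q) \land q holds at x, so \Diamond ((\Diamond s \land q) \land q) is true at u.
      At x: \Diamond s \land q is true, q is true, so (\Diamond s \land q) \land q is true.
Satisfying worlds: {u, v, x, y}

u, v, x, y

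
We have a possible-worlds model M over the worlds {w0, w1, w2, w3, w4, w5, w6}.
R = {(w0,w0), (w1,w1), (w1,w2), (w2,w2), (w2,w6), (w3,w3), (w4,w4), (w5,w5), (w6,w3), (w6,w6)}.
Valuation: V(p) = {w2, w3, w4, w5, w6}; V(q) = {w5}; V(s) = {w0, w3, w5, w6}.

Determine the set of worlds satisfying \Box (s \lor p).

w0, w2, w3, w4, w5, w6

Let φ = \Box (s \lor p). Evaluate φ at each world:
  w0 (successors {w0}): φ is true.
  w1 (successors {w1, w2}): φ is false.
  w2 (successors {w2, w6}): φ is true.
  w3 (successors {w3}): φ is true.
  w4 (successors {w4}): φ is true.
  w5 (successors {w5}): φ is true.
  w6 (successors {w3, w6}): φ is true.
For instance, at w4:
  At w4: \Box (s \lor p) requires s \lor p at every successor {w4}.
    At w4: s \lor p is true.
  So \Box (s \lor p) is true at w4.
Satisfying worlds: {w0, w2, w3, w4, w5, w6}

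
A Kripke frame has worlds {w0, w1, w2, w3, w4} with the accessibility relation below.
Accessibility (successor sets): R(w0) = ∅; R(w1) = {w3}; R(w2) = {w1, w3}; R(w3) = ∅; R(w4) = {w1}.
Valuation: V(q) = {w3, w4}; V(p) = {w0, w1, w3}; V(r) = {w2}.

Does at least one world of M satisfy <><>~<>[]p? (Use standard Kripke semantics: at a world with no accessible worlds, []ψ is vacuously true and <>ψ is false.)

Let φ = <><>~<>[]p. Evaluate φ at each world:
  w0 (successors ∅): φ is false.
  w1 (successors {w3}): φ is false.
  w2 (successors {w1, w3}): φ is true.
  w3 (successors ∅): φ is false.
  w4 (successors {w1}): φ is true.
Detail at w2 (witness):
  At w2: <><>~<>[]p requires <>~<>[]p at some successor in {w1, w3}.
    <>~<>[]p holds at w1, so <><>~<>[]p is true at w2.
      At w1: <>~<>[]p requires ~<>[]p at some successor in {w3}.
        ~<>[]p holds at w3, so <>~<>[]p is true at w1.

Yes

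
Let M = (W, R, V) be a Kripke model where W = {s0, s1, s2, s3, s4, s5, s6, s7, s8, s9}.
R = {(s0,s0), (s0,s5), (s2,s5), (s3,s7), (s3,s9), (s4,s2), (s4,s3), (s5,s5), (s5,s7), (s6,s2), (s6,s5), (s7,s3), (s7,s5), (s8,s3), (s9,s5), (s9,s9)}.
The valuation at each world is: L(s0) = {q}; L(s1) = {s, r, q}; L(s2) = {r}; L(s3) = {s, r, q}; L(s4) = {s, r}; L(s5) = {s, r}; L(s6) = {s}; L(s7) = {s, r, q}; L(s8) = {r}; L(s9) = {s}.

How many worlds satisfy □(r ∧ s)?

Let φ = □(r ∧ s). Evaluate φ at each world:
  s0 (successors {s0, s5}): φ is false.
  s1 (successors ∅): φ is true.
  s2 (successors {s5}): φ is true.
  s3 (successors {s7, s9}): φ is false.
  s4 (successors {s2, s3}): φ is false.
  s5 (successors {s5, s7}): φ is true.
  s6 (successors {s2, s5}): φ is false.
  s7 (successors {s3, s5}): φ is true.
  s8 (successors {s3}): φ is true.
  s9 (successors {s5, s9}): φ is false.
For instance, at s7:
  At s7: □(r ∧ s) requires r ∧ s at every successor {s3, s5}.
    At s3: r ∧ s is true.
    At s5: r ∧ s is true.
  So □(r ∧ s) is true at s7.
Satisfying worlds: {s1, s2, s5, s7, s8}

5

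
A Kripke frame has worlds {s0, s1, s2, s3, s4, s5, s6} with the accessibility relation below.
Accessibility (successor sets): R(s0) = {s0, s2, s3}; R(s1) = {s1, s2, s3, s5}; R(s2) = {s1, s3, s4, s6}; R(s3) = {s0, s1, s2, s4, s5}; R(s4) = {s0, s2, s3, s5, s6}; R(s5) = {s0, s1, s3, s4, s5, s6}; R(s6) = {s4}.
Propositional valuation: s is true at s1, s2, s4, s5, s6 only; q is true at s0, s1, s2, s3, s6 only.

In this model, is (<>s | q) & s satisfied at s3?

At s3: <>s | q is true, s is false, so (<>s | q) & s is false.
  At s3: <>s is true, q is true, so <>s | q is true.
    At s3: <>s requires s at some successor in {s0, s1, s2, s4, s5}.
      s holds at s1, so <>s is true at s3.

No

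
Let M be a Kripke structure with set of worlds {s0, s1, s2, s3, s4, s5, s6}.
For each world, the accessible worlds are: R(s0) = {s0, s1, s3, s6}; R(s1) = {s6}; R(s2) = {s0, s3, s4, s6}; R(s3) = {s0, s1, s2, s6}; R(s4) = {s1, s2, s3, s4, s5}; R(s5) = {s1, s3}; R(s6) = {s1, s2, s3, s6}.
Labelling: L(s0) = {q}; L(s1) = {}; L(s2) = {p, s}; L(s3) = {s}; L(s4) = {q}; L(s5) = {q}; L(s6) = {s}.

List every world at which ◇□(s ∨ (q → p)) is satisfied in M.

s0, s1, s2, s3, s4, s5, s6

Recall that □ψ holds at a world iff ψ holds at every accessible world, and ◇ψ holds iff ψ holds at some accessible world.
Let φ = ◇□(s ∨ (q → p)). Evaluate φ at each world:
  s0 (successors {s0, s1, s3, s6}): φ is true.
  s1 (successors {s6}): φ is true.
  s2 (successors {s0, s3, s4, s6}): φ is true.
  s3 (successors {s0, s1, s2, s6}): φ is true.
  s4 (successors {s1, s2, s3, s4, s5}): φ is true.
  s5 (successors {s1, s3}): φ is true.
  s6 (successors {s1, s2, s3, s6}): φ is true.
For instance, at s3:
  At s3: ◇□(s ∨ (q → p)) requires □(s ∨ (q → p)) at some successor in {s0, s1, s2, s6}.
    □(s ∨ (q → p)) holds at s1, so ◇□(s ∨ (q → p)) is true at s3.
      At s1: □(s ∨ (q → p)) requires s ∨ (q → p) at every successor {s6}.
        At s6: s ∨ (q → p) is true.
      So □(s ∨ (q → p)) is true at s1.
Satisfying worlds: {s0, s1, s2, s3, s4, s5, s6}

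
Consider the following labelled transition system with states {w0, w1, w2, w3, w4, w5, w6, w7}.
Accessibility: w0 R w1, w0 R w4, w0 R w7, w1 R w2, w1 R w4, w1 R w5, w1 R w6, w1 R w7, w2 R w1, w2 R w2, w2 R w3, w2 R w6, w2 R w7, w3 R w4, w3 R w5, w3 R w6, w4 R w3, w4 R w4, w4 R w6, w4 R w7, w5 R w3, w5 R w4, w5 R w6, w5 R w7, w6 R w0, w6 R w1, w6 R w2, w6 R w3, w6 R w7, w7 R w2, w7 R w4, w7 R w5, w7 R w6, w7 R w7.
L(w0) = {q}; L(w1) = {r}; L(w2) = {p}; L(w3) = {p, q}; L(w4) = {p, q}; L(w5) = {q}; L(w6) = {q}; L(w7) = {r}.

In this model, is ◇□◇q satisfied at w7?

Yes

Recall that □ψ holds at a world iff ψ holds at every accessible world, and ◇ψ holds iff ψ holds at some accessible world.
At w7: ◇□◇q requires □◇q at some successor in {w2, w4, w5, w6, w7}.
  □◇q holds at w2, so ◇□◇q is true at w7.
    At w2: □◇q requires ◇q at every successor {w1, w2, w3, w6, w7}.
      At w1: ◇q is true.
      At w2: ◇q is true.
      At w3: ◇q is true.
      At w6: ◇q is true.
      At w7: ◇q is true.
    So □◇q is true at w2.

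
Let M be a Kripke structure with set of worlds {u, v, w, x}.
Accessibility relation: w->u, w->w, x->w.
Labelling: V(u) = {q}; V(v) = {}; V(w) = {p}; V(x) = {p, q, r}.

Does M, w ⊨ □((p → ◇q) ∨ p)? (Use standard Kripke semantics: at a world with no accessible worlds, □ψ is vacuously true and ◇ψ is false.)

Yes

Recall that □ψ holds at a world iff ψ holds at every accessible world, and ◇ψ holds iff ψ holds at some accessible world.
At w: □((p → ◇q) ∨ p) requires (p → ◇q) ∨ p at every successor {u, w}.
    At u: p → ◇q is true, p is false, so (p → ◇q) ∨ p is true.
      At u: p is false, ◇q is false, so p → ◇q is true.
    At w: p → ◇q is true, p is true, so (p → ◇q) ∨ p is true.
      At w: p is true, ◇q is true, so p → ◇q is true.
So □((p → ◇q) ∨ p) is true at w.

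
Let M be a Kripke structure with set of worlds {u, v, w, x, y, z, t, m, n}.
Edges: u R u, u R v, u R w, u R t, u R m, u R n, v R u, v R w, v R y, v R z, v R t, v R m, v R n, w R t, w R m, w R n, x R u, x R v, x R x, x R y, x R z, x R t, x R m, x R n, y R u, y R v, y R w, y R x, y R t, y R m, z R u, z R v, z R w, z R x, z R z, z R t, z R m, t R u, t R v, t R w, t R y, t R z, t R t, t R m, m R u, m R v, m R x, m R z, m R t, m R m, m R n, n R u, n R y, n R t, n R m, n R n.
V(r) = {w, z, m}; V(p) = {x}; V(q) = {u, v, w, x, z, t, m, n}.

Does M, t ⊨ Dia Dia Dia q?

Recall that Dia ψ holds at a world iff ψ holds at some accessible world.
At t: Dia Dia Dia q requires Dia Dia q at some successor in {u, v, w, y, z, t, m}.
  Dia Dia q holds at u, so Dia Dia Dia q is true at t.
    At u: Dia Dia q requires Dia q at some successor in {u, v, w, t, m, n}.
      Dia q holds at u, so Dia Dia q is true at u.

Yes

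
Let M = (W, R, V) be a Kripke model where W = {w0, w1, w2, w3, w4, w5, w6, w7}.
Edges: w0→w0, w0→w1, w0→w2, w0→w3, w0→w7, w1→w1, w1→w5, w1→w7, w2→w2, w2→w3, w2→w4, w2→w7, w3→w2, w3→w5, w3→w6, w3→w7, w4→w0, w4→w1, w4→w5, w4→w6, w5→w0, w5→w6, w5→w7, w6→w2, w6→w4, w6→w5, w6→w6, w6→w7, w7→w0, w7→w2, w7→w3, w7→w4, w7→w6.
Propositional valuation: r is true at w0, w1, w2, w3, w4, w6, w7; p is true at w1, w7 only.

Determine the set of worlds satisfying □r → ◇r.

w0, w1, w2, w3, w4, w5, w6, w7

Recall that □ψ holds at a world iff ψ holds at every accessible world, and ◇ψ holds iff ψ holds at some accessible world.
Let φ = □r → ◇r. Evaluate φ at each world:
  w0 (successors {w0, w1, w2, w3, w7}): φ is true.
  w1 (successors {w1, w5, w7}): φ is true.
  w2 (successors {w2, w3, w4, w7}): φ is true.
  w3 (successors {w2, w5, w6, w7}): φ is true.
  w4 (successors {w0, w1, w5, w6}): φ is true.
  w5 (successors {w0, w6, w7}): φ is true.
  w6 (successors {w2, w4, w5, w6, w7}): φ is true.
  w7 (successors {w0, w2, w3, w4, w6}): φ is true.
For instance, at w4:
  At w4: □r is false, ◇r is true, so □r → ◇r is true.
    At w4: □r requires r at every successor {w0, w1, w5, w6}.
      r fails at w5, so □r is false at w4.
    At w4: ◇r requires r at some successor in {w0, w1, w5, w6}.
      r holds at w0, so ◇r is true at w4.
Satisfying worlds: {w0, w1, w2, w3, w4, w5, w6, w7}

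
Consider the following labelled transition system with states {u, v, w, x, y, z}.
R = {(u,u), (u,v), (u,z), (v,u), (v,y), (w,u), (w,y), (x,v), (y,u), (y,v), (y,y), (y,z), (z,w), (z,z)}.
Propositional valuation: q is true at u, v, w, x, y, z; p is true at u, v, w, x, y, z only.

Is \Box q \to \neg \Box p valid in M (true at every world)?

Let φ = \Box q \to \neg \Box p. Evaluate φ at each world:
  u (successors {u, v, z}): φ is false.
  v (successors {u, y}): φ is false.
  w (successors {u, y}): φ is false.
  x (successors {v}): φ is false.
  y (successors {u, v, y, z}): φ is false.
  z (successors {w, z}): φ is false.
Detail at u (counterexample):
  At u: \Box q is true, \neg \Box p is false, so \Box q \to \neg \Box p is false.
    At u: \Box q requires q at every successor {u, v, z}.
      At u: q is true.
      At v: q is true.
      At z: q is true.
    So \Box q is true at u.
    At u: \Box p is true, so \neg \Box p is false.
      At u: \Box p requires p at every successor {u, v, z}.
        At u: p is true.
        At v: p is true.
        At z: p is true.
      So \Box p is true at u.

No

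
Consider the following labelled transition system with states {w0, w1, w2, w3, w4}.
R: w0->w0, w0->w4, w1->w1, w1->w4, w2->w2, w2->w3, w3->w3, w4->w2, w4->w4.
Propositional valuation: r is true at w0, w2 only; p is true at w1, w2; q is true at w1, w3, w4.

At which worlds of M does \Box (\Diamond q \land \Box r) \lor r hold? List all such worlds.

w0, w2

Let φ = \Box (\Diamond q \land \Box r) \lor r. Evaluate φ at each world:
  w0 (successors {w0, w4}): φ is true.
  w1 (successors {w1, w4}): φ is false.
  w2 (successors {w2, w3}): φ is true.
  w3 (successors {w3}): φ is false.
  w4 (successors {w2, w4}): φ is false.
For instance, at w2:
  At w2: \Box (\Diamond q \land \Box r) is false, r is true, so \Box (\Diamond q \land \Box r) \lor r is true.
    At w2: \Box (\Diamond q \land \Box r) requires \Diamond q \land \Box r at every successor {w2, w3}.
      \Diamond q \land \Box r fails at w2, so \Box (\Diamond q \land \Box r) is false at w2.
Satisfying worlds: {w0, w2}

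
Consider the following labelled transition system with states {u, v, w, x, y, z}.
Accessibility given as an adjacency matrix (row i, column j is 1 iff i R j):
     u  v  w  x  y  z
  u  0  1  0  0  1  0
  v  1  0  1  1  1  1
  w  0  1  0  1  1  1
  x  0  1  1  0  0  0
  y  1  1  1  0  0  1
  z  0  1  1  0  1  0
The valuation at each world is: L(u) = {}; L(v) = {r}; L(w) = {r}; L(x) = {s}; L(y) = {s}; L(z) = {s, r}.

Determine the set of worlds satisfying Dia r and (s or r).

Let φ = Dia r and (s or r). Evaluate φ at each world:
  u (successors {v, y}): φ is false.
  v (successors {u, w, x, y, z}): φ is true.
  w (successors {v, x, y, z}): φ is true.
  x (successors {v, w}): φ is true.
  y (successors {u, v, w, z}): φ is true.
  z (successors {v, w, y}): φ is true.
For instance, at u:
  At u: Dia r is true, s or r is false, so Dia r and (s or r) is false.
    At u: Dia r requires r at some successor in {v, y}.
      r holds at v, so Dia r is true at u.
Satisfying worlds: {v, w, x, y, z}

v, w, x, y, z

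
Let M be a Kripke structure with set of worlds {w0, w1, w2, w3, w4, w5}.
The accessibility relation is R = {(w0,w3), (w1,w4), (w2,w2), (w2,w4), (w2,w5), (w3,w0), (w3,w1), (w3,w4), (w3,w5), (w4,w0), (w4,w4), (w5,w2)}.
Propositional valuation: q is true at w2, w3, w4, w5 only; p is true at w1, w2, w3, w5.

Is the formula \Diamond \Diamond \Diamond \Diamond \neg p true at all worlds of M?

Let φ = \Diamond \Diamond \Diamond \Diamond \neg p. Evaluate φ at each world:
  w0 (successors {w3}): φ is true.
  w1 (successors {w4}): φ is true.
  w2 (successors {w2, w4, w5}): φ is true.
  w3 (successors {w0, w1, w4, w5}): φ is true.
  w4 (successors {w0, w4}): φ is true.
  w5 (successors {w2}): φ is true.
For instance, at w2:
  At w2: \Diamond \Diamond \Diamond \Diamond \neg p requires \Diamond \Diamond \Diamond \neg p at some successor in {w2, w4, w5}.
    \Diamond \Diamond \Diamond \neg p holds at w2, so \Diamond \Diamond \Diamond \Diamond \neg p is true at w2.
      At w2: \Diamond \Diamond \Diamond \neg p requires \Diamond \Diamond \neg p at some successor in {w2, w4, w5}.
        \Diamond \Diamond \neg p holds at w2, so \Diamond \Diamond \Diamond \neg p is true at w2.

Yes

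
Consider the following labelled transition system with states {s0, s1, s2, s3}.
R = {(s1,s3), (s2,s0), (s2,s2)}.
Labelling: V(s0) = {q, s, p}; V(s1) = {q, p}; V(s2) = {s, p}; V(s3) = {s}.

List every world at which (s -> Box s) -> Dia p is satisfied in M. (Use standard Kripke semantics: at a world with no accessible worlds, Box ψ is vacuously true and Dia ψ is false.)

Let φ = (s -> Box s) -> Dia p. Evaluate φ at each world:
  s0 (successors ∅): φ is false.
  s1 (successors {s3}): φ is false.
  s2 (successors {s0, s2}): φ is true.
  s3 (successors ∅): φ is false.
For instance, at s2:
  At s2: s -> Box s is true, Dia p is true, so (s -> Box s) -> Dia p is true.
    At s2: s is true, Box s is true, so s -> Box s is true.
      At s2: Box s requires s at every successor {s0, s2}.
        At s0: s is true.
        At s2: s is true.
      So Box s is true at s2.
    At s2: Dia p requires p at some successor in {s0, s2}.
      p holds at s0, so Dia p is true at s2.
Satisfying worlds: {s2}

s2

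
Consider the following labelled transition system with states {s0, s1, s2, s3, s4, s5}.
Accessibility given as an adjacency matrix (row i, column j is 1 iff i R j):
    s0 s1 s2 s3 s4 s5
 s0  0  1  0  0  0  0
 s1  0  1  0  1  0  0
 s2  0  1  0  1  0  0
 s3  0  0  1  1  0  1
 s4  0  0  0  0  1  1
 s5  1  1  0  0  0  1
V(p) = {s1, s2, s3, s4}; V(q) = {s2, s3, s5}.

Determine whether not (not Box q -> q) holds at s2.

No

At s2: not Box q -> q is true, so not (not Box q -> q) is false.
  At s2: not Box q is true, q is true, so not Box q -> q is true.
    At s2: Box q is false, so not Box q is true.
      At s2: Box q requires q at every successor {s1, s3}.
        q fails at s1, so Box q is false at s2.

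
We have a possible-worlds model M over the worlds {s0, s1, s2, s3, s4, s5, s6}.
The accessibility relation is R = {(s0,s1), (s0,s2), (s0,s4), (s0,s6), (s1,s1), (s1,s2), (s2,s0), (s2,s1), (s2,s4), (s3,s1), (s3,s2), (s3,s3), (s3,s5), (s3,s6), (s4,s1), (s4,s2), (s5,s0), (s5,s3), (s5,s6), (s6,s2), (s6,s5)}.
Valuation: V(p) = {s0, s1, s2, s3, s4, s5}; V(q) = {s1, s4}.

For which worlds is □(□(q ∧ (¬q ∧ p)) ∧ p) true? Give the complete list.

none

Let φ = □(□(q ∧ (¬q ∧ p)) ∧ p). Evaluate φ at each world:
  s0 (successors {s1, s2, s4, s6}): φ is false.
  s1 (successors {s1, s2}): φ is false.
  s2 (successors {s0, s1, s4}): φ is false.
  s3 (successors {s1, s2, s3, s5, s6}): φ is false.
  s4 (successors {s1, s2}): φ is false.
  s5 (successors {s0, s3, s6}): φ is false.
  s6 (successors {s2, s5}): φ is false.
For instance, at s3:
  At s3: □(□(q ∧ (¬q ∧ p)) ∧ p) requires □(q ∧ (¬q ∧ p)) ∧ p at every successor {s1, s2, s3, s5, s6}.
    □(q ∧ (¬q ∧ p)) ∧ p fails at s1, so □(□(q ∧ (¬q ∧ p)) ∧ p) is false at s3.
      At s1: □(q ∧ (¬q ∧ p)) is false, p is true, so □(q ∧ (¬q ∧ p)) ∧ p is false.
Satisfying worlds: none.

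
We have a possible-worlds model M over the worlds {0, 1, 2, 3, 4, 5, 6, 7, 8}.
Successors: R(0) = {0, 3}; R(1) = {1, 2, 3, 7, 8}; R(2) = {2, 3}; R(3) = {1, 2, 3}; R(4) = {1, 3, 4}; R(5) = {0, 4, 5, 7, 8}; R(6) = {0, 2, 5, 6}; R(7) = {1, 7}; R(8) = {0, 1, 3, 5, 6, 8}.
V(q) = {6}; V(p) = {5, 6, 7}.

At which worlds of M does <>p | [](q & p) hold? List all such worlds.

Recall that []ψ holds at a world iff ψ holds at every accessible world, and <>ψ holds iff ψ holds at some accessible world.
Let φ = <>p | [](q & p). Evaluate φ at each world:
  0 (successors {0, 3}): φ is false.
  1 (successors {1, 2, 3, 7, 8}): φ is true.
  2 (successors {2, 3}): φ is false.
  3 (successors {1, 2, 3}): φ is false.
  4 (successors {1, 3, 4}): φ is false.
  5 (successors {0, 4, 5, 7, 8}): φ is true.
  6 (successors {0, 2, 5, 6}): φ is true.
  7 (successors {1, 7}): φ is true.
  8 (successors {0, 1, 3, 5, 6, 8}): φ is true.
For instance, at 1:
  At 1: <>p is true, [](q & p) is false, so <>p | [](q & p) is true.
    At 1: <>p requires p at some successor in {1, 2, 3, 7, 8}.
      p holds at 7, so <>p is true at 1.
    At 1: [](q & p) requires q & p at every successor {1, 2, 3, 7, 8}.
      q & p fails at 1, so [](q & p) is false at 1.
Satisfying worlds: {1, 5, 6, 7, 8}

1, 5, 6, 7, 8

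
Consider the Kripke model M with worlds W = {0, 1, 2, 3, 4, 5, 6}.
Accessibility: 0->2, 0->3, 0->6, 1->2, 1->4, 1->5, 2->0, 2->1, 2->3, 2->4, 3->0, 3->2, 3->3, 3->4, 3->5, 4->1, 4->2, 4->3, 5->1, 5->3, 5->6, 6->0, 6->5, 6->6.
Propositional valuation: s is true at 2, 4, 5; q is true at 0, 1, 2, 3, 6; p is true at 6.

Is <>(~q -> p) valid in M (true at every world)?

Yes

Recall that <>ψ holds at a world iff ψ holds at some accessible world.
Let φ = <>(~q -> p). Evaluate φ at each world:
  0 (successors {2, 3, 6}): φ is true.
  1 (successors {2, 4, 5}): φ is true.
  2 (successors {0, 1, 3, 4}): φ is true.
  3 (successors {0, 2, 3, 4, 5}): φ is true.
  4 (successors {1, 2, 3}): φ is true.
  5 (successors {1, 3, 6}): φ is true.
  6 (successors {0, 5, 6}): φ is true.
For instance, at 5:
  At 5: <>(~q -> p) requires ~q -> p at some successor in {1, 3, 6}.
    ~q -> p holds at 1, so <>(~q -> p) is true at 5.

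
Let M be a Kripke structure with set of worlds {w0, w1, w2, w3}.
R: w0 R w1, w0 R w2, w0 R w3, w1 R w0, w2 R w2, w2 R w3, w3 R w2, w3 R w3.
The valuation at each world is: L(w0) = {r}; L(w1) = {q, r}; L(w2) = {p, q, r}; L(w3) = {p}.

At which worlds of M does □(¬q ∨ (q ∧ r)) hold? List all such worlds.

Let φ = □(¬q ∨ (q ∧ r)). Evaluate φ at each world:
  w0 (successors {w1, w2, w3}): φ is true.
  w1 (successors {w0}): φ is true.
  w2 (successors {w2, w3}): φ is true.
  w3 (successors {w2, w3}): φ is true.
For instance, at w0:
  At w0: □(¬q ∨ (q ∧ r)) requires ¬q ∨ (q ∧ r) at every successor {w1, w2, w3}.
    At w1: ¬q ∨ (q ∧ r) is true.
    At w2: ¬q ∨ (q ∧ r) is true.
    At w3: ¬q ∨ (q ∧ r) is true.
  So □(¬q ∨ (q ∧ r)) is true at w0.
Satisfying worlds: {w0, w1, w2, w3}

w0, w1, w2, w3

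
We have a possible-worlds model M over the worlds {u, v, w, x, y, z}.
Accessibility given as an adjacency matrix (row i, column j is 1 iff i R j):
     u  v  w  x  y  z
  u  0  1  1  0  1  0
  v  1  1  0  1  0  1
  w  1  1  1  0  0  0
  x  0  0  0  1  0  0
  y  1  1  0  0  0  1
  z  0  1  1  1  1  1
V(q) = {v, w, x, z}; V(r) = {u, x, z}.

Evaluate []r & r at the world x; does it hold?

Yes

At x: []r is true, r is true, so []r & r is true.
  At x: []r requires r at every successor {x}.
    At x: r is true.
  So []r is true at x.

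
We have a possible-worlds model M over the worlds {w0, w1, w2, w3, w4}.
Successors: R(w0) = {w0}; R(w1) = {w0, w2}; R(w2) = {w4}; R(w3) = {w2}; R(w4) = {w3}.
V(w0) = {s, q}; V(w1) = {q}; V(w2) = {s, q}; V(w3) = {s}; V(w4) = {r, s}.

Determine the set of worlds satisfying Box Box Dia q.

w0, w2

Recall that Box ψ holds at a world iff ψ holds at every accessible world, and Dia ψ holds iff ψ holds at some accessible world.
Let φ = Box Box Dia q. Evaluate φ at each world:
  w0 (successors {w0}): φ is true.
  w1 (successors {w0, w2}): φ is false.
  w2 (successors {w4}): φ is true.
  w3 (successors {w2}): φ is false.
  w4 (successors {w3}): φ is false.
For instance, at w0:
  At w0: Box Box Dia q requires Box Dia q at every successor {w0}.
      At w0: Box Dia q requires Dia q at every successor {w0}.
        At w0: Dia q is true.
      So Box Dia q is true at w0.
  So Box Box Dia q is true at w0.
Satisfying worlds: {w0, w2}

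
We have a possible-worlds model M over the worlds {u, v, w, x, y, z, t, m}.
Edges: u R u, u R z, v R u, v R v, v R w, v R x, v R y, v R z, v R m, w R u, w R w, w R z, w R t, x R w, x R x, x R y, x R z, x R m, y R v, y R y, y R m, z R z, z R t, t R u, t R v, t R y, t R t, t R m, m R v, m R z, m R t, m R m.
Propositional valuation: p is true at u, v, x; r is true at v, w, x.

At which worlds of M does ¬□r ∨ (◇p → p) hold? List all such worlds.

u, v, w, x, y, z, t, m

Let φ = ¬□r ∨ (◇p → p). Evaluate φ at each world:
  u (successors {u, z}): φ is true.
  v (successors {u, v, w, x, y, z, m}): φ is true.
  w (successors {u, w, z, t}): φ is true.
  x (successors {w, x, y, z, m}): φ is true.
  y (successors {v, y, m}): φ is true.
  z (successors {z, t}): φ is true.
  t (successors {u, v, y, t, m}): φ is true.
  m (successors {v, z, t, m}): φ is true.
For instance, at m:
  At m: ¬□r is true, ◇p → p is false, so ¬□r ∨ (◇p → p) is true.
    At m: □r is false, so ¬□r is true.
      At m: □r requires r at every successor {v, z, t, m}.
        r fails at z, so □r is false at m.
    At m: ◇p is true, p is false, so ◇p → p is false.
      At m: ◇p requires p at some successor in {v, z, t, m}.
        p holds at v, so ◇p is true at m.
Satisfying worlds: {u, v, w, x, y, z, t, m}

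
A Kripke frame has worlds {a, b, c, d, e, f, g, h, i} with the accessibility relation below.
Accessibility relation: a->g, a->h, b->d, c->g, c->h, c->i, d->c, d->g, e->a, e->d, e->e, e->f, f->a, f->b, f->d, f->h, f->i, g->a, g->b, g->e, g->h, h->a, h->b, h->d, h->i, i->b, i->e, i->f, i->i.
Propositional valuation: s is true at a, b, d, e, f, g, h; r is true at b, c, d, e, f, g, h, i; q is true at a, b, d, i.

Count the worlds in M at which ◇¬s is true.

5

Let φ = ◇¬s. Evaluate φ at each world:
  a (successors {g, h}): φ is false.
  b (successors {d}): φ is false.
  c (successors {g, h, i}): φ is true.
  d (successors {c, g}): φ is true.
  e (successors {a, d, e, f}): φ is false.
  f (successors {a, b, d, h, i}): φ is true.
  g (successors {a, b, e, h}): φ is false.
  h (successors {a, b, d, i}): φ is true.
  i (successors {b, e, f, i}): φ is true.
For instance, at c:
  At c: ◇¬s requires ¬s at some successor in {g, h, i}.
    ¬s holds at i, so ◇¬s is true at c.
Satisfying worlds: {c, d, f, h, i}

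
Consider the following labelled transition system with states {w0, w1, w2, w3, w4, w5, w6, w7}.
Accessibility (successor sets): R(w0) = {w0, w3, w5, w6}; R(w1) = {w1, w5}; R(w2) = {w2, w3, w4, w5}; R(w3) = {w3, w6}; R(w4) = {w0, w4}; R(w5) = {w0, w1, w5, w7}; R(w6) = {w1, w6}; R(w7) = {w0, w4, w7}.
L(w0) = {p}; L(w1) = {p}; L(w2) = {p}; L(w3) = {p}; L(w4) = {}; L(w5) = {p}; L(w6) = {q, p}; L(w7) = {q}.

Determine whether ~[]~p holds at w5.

Recall that []ψ holds at a world iff ψ holds at every accessible world, and <>ψ holds iff ψ holds at some accessible world.
At w5: []~p is false, so ~[]~p is true.
  At w5: []~p requires ~p at every successor {w0, w1, w5, w7}.
    ~p fails at w0, so []~p is false at w5.

Yes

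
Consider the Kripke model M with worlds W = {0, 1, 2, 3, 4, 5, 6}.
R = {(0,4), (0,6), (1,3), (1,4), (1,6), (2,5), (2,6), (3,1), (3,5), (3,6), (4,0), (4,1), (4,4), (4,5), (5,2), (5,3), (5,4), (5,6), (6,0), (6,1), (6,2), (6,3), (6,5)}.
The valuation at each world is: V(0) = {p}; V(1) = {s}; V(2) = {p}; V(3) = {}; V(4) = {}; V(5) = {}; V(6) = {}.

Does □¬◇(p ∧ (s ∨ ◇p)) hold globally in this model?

Yes

Let φ = □¬◇(p ∧ (s ∨ ◇p)). Evaluate φ at each world:
  0 (successors {4, 6}): φ is true.
  1 (successors {3, 4, 6}): φ is true.
  2 (successors {5, 6}): φ is true.
  3 (successors {1, 5, 6}): φ is true.
  4 (successors {0, 1, 4, 5}): φ is true.
  5 (successors {2, 3, 4, 6}): φ is true.
  6 (successors {0, 1, 2, 3, 5}): φ is true.
For instance, at 4:
  At 4: □¬◇(p ∧ (s ∨ ◇p)) requires ¬◇(p ∧ (s ∨ ◇p)) at every successor {0, 1, 4, 5}.
    At 0: ¬◇(p ∧ (s ∨ ◇p)) is true.
    At 1: ¬◇(p ∧ (s ∨ ◇p)) is true.
    At 4: ¬◇(p ∧ (s ∨ ◇p)) is true.
    At 5: ¬◇(p ∧ (s ∨ ◇p)) is true.
  So □¬◇(p ∧ (s ∨ ◇p)) is true at 4.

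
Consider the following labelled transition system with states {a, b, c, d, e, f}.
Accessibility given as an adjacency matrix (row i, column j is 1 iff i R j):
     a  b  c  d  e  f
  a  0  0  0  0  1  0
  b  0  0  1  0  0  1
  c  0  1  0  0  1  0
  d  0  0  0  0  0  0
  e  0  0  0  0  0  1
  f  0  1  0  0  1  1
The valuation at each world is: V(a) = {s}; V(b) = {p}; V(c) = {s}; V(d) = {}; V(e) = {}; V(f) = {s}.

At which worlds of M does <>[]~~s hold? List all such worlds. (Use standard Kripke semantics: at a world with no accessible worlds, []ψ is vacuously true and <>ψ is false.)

a, c, f

Let φ = <>[]~~s. Evaluate φ at each world:
  a (successors {e}): φ is true.
  b (successors {c, f}): φ is false.
  c (successors {b, e}): φ is true.
  d (successors ∅): φ is false.
  e (successors {f}): φ is false.
  f (successors {b, e, f}): φ is true.
For instance, at b:
  At b: <>[]~~s requires []~~s at some successor in {c, f}.
    At c: []~~s is false.
    At f: []~~s is false.
  So <>[]~~s is false at b.
Satisfying worlds: {a, c, f}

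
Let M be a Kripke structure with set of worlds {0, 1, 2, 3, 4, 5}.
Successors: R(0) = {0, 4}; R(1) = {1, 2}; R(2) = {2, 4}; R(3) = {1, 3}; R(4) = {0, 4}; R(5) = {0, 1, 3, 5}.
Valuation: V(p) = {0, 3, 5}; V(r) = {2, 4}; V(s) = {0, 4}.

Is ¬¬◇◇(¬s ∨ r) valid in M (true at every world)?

Recall that ◇ψ holds at a world iff ψ holds at some accessible world.
Let φ = ¬¬◇◇(¬s ∨ r). Evaluate φ at each world:
  0 (successors {0, 4}): φ is true.
  1 (successors {1, 2}): φ is true.
  2 (successors {2, 4}): φ is true.
  3 (successors {1, 3}): φ is true.
  4 (successors {0, 4}): φ is true.
  5 (successors {0, 1, 3, 5}): φ is true.
For instance, at 5:
  At 5: ¬◇◇(¬s ∨ r) is false, so ¬¬◇◇(¬s ∨ r) is true.
    At 5: ◇◇(¬s ∨ r) is true, so ¬◇◇(¬s ∨ r) is false.
      At 5: ◇◇(¬s ∨ r) requires ◇(¬s ∨ r) at some successor in {0, 1, 3, 5}.
        ◇(¬s ∨ r) holds at 0, so ◇◇(¬s ∨ r) is true at 5.

Yes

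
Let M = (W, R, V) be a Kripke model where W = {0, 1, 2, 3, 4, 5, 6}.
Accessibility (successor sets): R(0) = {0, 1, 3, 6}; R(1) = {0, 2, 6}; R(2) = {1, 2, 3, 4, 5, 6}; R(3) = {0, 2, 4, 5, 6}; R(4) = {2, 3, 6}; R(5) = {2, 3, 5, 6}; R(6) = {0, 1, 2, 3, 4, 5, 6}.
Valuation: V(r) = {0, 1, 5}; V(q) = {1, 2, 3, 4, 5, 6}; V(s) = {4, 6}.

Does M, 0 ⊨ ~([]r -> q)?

No

At 0: []r -> q is true, so ~([]r -> q) is false.
  At 0: []r is false, q is false, so []r -> q is true.
    At 0: []r requires r at every successor {0, 1, 3, 6}.
      r fails at 3, so []r is false at 0.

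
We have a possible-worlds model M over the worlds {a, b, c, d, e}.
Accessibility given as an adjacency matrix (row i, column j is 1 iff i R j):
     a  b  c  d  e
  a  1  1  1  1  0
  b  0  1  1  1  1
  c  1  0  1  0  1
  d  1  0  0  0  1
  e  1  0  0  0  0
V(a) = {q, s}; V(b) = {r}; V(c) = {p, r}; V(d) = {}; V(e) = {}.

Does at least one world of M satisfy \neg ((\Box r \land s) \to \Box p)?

Let φ = \neg ((\Box r \land s) \to \Box p). Evaluate φ at each world:
  a (successors {a, b, c, d}): φ is false.
  b (successors {b, c, d, e}): φ is false.
  c (successors {a, c, e}): φ is false.
  d (successors {a, e}): φ is false.
  e (successors {a}): φ is false.
For instance, at c:
  At c: (\Box r \land s) \to \Box p is true, so \neg ((\Box r \land s) \to \Box p) is false.
    At c: \Box r \land s is false, \Box p is false, so (\Box r \land s) \to \Box p is true.
      At c: \Box r is false, s is false, so \Box r \land s is false.
      At c: \Box p requires p at every successor {a, c, e}.
        p fails at a, so \Box p is false at c.

No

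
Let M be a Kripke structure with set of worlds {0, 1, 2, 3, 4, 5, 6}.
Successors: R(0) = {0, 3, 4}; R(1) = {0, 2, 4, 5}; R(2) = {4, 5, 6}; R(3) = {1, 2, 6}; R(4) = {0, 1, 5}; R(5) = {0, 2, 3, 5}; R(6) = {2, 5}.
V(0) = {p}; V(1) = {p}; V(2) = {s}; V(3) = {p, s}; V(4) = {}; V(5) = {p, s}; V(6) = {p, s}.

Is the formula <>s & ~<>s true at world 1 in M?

No

At 1: <>s is true, ~<>s is false, so <>s & ~<>s is false.
  At 1: <>s requires s at some successor in {0, 2, 4, 5}.
    s holds at 2, so <>s is true at 1.
  At 1: <>s is true, so ~<>s is false.
    At 1: <>s requires s at some successor in {0, 2, 4, 5}.
      s holds at 2, so <>s is true at 1.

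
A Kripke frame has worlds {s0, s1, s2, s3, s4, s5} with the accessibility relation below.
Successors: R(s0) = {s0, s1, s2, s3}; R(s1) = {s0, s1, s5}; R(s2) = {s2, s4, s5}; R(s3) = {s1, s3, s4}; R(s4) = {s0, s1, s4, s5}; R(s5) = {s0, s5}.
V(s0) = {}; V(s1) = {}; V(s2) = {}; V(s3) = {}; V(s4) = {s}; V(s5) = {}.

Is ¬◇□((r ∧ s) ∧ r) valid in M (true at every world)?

Recall that □ψ holds at a world iff ψ holds at every accessible world, and ◇ψ holds iff ψ holds at some accessible world.
Let φ = ¬◇□((r ∧ s) ∧ r). Evaluate φ at each world:
  s0 (successors {s0, s1, s2, s3}): φ is true.
  s1 (successors {s0, s1, s5}): φ is true.
  s2 (successors {s2, s4, s5}): φ is true.
  s3 (successors {s1, s3, s4}): φ is true.
  s4 (successors {s0, s1, s4, s5}): φ is true.
  s5 (successors {s0, s5}): φ is true.
For instance, at s2:
  At s2: ◇□((r ∧ s) ∧ r) is false, so ¬◇□((r ∧ s) ∧ r) is true.
    At s2: ◇□((r ∧ s) ∧ r) requires □((r ∧ s) ∧ r) at some successor in {s2, s4, s5}.
      At s2: □((r ∧ s) ∧ r) is false.
      At s4: □((r ∧ s) ∧ r) is false.
      At s5: □((r ∧ s) ∧ r) is false.
    So ◇□((r ∧ s) ∧ r) is false at s2.

Yes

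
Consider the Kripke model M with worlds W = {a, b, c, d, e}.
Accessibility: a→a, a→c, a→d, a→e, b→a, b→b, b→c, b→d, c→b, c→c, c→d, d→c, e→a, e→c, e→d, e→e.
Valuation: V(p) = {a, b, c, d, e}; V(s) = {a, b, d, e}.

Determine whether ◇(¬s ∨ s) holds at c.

Yes

Recall that ◇ψ holds at a world iff ψ holds at some accessible world.
At c: ◇(¬s ∨ s) requires ¬s ∨ s at some successor in {b, c, d}.
  ¬s ∨ s holds at b, so ◇(¬s ∨ s) is true at c.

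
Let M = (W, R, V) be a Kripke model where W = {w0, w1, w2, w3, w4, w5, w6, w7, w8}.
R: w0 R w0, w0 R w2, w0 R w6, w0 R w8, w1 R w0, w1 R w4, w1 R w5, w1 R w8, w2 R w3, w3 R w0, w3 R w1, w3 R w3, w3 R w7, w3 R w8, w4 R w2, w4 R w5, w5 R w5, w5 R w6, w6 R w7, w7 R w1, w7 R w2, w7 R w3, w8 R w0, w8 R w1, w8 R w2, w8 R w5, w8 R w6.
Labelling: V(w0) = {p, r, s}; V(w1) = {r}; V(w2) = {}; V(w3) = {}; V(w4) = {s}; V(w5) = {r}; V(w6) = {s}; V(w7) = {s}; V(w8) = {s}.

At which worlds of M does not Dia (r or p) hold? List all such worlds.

w2, w6

Let φ = not Dia (r or p). Evaluate φ at each world:
  w0 (successors {w0, w2, w6, w8}): φ is false.
  w1 (successors {w0, w4, w5, w8}): φ is false.
  w2 (successors {w3}): φ is true.
  w3 (successors {w0, w1, w3, w7, w8}): φ is false.
  w4 (successors {w2, w5}): φ is false.
  w5 (successors {w5, w6}): φ is false.
  w6 (successors {w7}): φ is true.
  w7 (successors {w1, w2, w3}): φ is false.
  w8 (successors {w0, w1, w2, w5, w6}): φ is false.
For instance, at w1:
  At w1: Dia (r or p) is true, so not Dia (r or p) is false.
    At w1: Dia (r or p) requires r or p at some successor in {w0, w4, w5, w8}.
      r or p holds at w0, so Dia (r or p) is true at w1.
Satisfying worlds: {w2, w6}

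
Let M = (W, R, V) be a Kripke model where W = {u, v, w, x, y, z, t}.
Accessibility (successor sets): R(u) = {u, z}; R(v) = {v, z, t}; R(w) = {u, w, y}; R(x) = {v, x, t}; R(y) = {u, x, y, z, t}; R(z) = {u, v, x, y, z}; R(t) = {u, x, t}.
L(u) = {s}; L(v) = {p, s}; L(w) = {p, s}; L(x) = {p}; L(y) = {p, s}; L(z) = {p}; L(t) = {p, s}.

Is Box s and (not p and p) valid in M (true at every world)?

No

Let φ = Box s and (not p and p). Evaluate φ at each world:
  u (successors {u, z}): φ is false.
  v (successors {v, z, t}): φ is false.
  w (successors {u, w, y}): φ is false.
  x (successors {v, x, t}): φ is false.
  y (successors {u, x, y, z, t}): φ is false.
  z (successors {u, v, x, y, z}): φ is false.
  t (successors {u, x, t}): φ is false.
Detail at u (counterexample):
  At u: Box s is false, not p and p is false, so Box s and (not p and p) is false.
    At u: Box s requires s at every successor {u, z}.
      s fails at z, so Box s is false at u.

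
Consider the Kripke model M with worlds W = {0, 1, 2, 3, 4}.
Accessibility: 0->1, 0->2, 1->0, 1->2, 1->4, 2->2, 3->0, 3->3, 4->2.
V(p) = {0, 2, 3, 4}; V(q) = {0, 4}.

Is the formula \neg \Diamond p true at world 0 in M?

Recall that \Diamond ψ holds at a world iff ψ holds at some accessible world.
At 0: \Diamond p is true, so \neg \Diamond p is false.
  At 0: \Diamond p requires p at some successor in {1, 2}.
    p holds at 2, so \Diamond p is true at 0.

No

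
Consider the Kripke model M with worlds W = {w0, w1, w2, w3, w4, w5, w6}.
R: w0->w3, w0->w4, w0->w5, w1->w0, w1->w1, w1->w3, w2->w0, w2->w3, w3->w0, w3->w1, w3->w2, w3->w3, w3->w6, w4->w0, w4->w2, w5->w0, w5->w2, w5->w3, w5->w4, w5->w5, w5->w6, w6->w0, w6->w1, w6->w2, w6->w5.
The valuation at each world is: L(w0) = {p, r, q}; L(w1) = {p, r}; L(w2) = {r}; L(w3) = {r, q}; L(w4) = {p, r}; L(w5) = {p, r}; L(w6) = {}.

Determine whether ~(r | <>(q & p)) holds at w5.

Recall that <>ψ holds at a world iff ψ holds at some accessible world.
At w5: r | <>(q & p) is true, so ~(r | <>(q & p)) is false.
  At w5: r is true, <>(q & p) is true, so r | <>(q & p) is true.
    At w5: <>(q & p) requires q & p at some successor in {w0, w2, w3, w4, w5, w6}.
      q & p holds at w0, so <>(q & p) is true at w5.

No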